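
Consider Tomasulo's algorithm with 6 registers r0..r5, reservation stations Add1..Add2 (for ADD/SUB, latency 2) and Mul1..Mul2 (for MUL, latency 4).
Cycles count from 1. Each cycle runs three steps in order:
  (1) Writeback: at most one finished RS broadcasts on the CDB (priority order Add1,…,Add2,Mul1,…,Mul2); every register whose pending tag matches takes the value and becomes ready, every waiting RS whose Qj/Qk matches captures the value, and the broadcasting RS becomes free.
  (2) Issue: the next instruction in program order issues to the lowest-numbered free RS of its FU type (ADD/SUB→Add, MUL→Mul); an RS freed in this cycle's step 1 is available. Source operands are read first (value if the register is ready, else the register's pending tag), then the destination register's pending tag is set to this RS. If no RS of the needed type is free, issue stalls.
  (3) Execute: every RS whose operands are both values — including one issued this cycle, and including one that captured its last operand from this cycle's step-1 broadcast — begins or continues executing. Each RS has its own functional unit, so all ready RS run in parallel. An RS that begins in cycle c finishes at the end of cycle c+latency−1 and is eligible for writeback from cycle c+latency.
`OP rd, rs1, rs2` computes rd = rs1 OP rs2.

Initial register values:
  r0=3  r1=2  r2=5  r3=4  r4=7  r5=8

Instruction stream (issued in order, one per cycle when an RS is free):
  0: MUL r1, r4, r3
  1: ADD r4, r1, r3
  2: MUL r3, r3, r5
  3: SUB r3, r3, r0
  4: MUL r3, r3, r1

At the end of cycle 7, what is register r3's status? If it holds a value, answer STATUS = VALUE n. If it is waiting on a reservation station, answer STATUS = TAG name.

  c1: issue MUL r1<-Mul1  regs: r0:3,r1:Mul1,r2:5,r3:4,r4:7,r5:8
  c2: issue ADD r4<-Add1  regs: r0:3,r1:Mul1,r2:5,r3:4,r4:Add1,r5:8
  c3: issue MUL r3<-Mul2  regs: r0:3,r1:Mul1,r2:5,r3:Mul2,r4:Add1,r5:8
  c4: issue SUB r3<-Add2  regs: r0:3,r1:Mul1,r2:5,r3:Add2,r4:Add1,r5:8
  c5: CDB Mul1=28; issue MUL r3<-Mul1  regs: r0:3,r1:28,r2:5,r3:Mul1,r4:Add1,r5:8
  c6: -  regs: r0:3,r1:28,r2:5,r3:Mul1,r4:Add1,r5:8
  c7: CDB Add1=32  regs: r0:3,r1:28,r2:5,r3:Mul1,r4:32,r5:8

STATUS = TAG Mul1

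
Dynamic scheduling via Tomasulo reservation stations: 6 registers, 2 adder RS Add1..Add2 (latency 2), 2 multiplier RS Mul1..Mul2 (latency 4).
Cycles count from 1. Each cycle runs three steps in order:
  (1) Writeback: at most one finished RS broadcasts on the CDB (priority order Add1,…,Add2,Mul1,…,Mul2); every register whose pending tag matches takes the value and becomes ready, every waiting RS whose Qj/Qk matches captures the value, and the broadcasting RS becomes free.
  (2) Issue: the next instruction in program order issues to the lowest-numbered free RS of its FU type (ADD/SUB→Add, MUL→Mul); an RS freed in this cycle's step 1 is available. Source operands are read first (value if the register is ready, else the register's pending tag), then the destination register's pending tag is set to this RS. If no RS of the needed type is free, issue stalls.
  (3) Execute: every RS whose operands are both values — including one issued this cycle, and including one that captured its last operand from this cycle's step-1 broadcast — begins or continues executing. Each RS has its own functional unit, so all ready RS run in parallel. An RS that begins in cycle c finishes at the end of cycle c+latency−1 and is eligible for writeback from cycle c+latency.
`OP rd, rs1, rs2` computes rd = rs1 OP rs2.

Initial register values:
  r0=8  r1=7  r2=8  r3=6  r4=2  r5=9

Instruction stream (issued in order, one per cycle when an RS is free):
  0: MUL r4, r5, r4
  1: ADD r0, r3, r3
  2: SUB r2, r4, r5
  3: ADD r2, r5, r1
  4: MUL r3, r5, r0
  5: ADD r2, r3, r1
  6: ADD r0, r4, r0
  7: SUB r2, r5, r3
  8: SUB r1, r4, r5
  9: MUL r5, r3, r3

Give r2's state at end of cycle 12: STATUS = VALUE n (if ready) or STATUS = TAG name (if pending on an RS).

STATUS = TAG Add2

cycle 1: issue MUL r4<-Mul1 // r0:8,r1:7,r2:8,r3:6,r4:Mul1,r5:9
cycle 2: issue ADD r0<-Add1 // r0:Add1,r1:7,r2:8,r3:6,r4:Mul1,r5:9
cycle 3: issue SUB r2<-Add2 // r0:Add1,r1:7,r2:Add2,r3:6,r4:Mul1,r5:9
cycle 4: CDB Add1=12; issue ADD r2<-Add1 // r0:12,r1:7,r2:Add1,r3:6,r4:Mul1,r5:9
cycle 5: CDB Mul1=18; issue MUL r3<-Mul1 // r0:12,r1:7,r2:Add1,r3:Mul1,r4:18,r5:9
cycle 6: CDB Add1=16; issue ADD r2<-Add1 // r0:12,r1:7,r2:Add1,r3:Mul1,r4:18,r5:9
cycle 7: CDB Add2=9; issue ADD r0<-Add2 // r0:Add2,r1:7,r2:Add1,r3:Mul1,r4:18,r5:9
cycle 8: stall // r0:Add2,r1:7,r2:Add1,r3:Mul1,r4:18,r5:9
cycle 9: CDB Add2=30; issue SUB r2<-Add2 // r0:30,r1:7,r2:Add2,r3:Mul1,r4:18,r5:9
cycle 10: CDB Mul1=108; stall // r0:30,r1:7,r2:Add2,r3:108,r4:18,r5:9
cycle 11: stall // r0:30,r1:7,r2:Add2,r3:108,r4:18,r5:9
cycle 12: CDB Add1=115; issue SUB r1<-Add1 // r0:30,r1:Add1,r2:Add2,r3:108,r4:18,r5:9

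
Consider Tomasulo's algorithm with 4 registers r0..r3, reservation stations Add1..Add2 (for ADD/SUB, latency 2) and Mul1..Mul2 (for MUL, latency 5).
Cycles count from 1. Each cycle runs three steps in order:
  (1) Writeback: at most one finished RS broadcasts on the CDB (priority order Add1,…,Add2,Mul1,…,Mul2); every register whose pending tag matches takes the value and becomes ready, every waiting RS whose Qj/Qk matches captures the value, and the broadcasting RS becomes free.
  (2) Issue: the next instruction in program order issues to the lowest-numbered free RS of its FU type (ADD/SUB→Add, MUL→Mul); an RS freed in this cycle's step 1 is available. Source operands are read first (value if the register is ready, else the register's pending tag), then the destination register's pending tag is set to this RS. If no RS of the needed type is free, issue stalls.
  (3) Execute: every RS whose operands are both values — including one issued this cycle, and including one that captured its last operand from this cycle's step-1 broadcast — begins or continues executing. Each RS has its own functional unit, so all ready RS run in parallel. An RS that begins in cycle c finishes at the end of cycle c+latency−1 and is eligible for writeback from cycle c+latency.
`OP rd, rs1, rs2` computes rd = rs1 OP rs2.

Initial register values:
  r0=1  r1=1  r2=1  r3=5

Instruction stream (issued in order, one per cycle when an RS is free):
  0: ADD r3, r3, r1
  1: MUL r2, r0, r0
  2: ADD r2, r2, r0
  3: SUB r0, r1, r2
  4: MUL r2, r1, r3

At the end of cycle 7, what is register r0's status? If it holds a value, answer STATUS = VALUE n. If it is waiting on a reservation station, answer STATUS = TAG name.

STATUS = TAG Add2

c1: issue ADD r3<-Add1 | r0:1,r1:1,r2:1,r3:Add1
c2: issue MUL r2<-Mul1 | r0:1,r1:1,r2:Mul1,r3:Add1
c3: CDB Add1=6; issue ADD r2<-Add1 | r0:1,r1:1,r2:Add1,r3:6
c4: issue SUB r0<-Add2 | r0:Add2,r1:1,r2:Add1,r3:6
c5: issue MUL r2<-Mul2 | r0:Add2,r1:1,r2:Mul2,r3:6
c6: - | r0:Add2,r1:1,r2:Mul2,r3:6
c7: CDB Mul1=1 | r0:Add2,r1:1,r2:Mul2,r3:6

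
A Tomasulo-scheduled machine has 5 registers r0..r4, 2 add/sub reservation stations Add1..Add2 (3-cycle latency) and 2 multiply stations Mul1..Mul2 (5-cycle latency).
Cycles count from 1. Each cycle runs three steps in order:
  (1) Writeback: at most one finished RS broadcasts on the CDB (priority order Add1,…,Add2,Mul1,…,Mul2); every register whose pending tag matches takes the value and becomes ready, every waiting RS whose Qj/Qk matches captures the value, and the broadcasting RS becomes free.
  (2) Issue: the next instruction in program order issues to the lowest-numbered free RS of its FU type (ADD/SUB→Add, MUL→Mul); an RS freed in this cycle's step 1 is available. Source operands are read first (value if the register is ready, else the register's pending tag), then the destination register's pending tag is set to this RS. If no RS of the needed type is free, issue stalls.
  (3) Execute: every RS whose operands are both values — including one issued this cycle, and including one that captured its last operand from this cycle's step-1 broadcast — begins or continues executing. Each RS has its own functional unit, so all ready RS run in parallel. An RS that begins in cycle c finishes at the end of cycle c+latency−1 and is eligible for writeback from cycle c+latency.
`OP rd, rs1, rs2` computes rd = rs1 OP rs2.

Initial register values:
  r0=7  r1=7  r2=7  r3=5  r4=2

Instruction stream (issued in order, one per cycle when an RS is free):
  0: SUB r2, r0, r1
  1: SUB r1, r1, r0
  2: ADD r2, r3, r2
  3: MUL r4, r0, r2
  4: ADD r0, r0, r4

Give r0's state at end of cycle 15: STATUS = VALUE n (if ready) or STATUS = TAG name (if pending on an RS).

STATUS = VALUE 42

c1: issue SUB r2<-Add1 | r0:7,r1:7,r2:Add1,r3:5,r4:2
c2: issue SUB r1<-Add2 | r0:7,r1:Add2,r2:Add1,r3:5,r4:2
c3: stall | r0:7,r1:Add2,r2:Add1,r3:5,r4:2
c4: CDB Add1=0; issue ADD r2<-Add1 | r0:7,r1:Add2,r2:Add1,r3:5,r4:2
c5: CDB Add2=0; issue MUL r4<-Mul1 | r0:7,r1:0,r2:Add1,r3:5,r4:Mul1
c6: issue ADD r0<-Add2 | r0:Add2,r1:0,r2:Add1,r3:5,r4:Mul1
c7: CDB Add1=5 | r0:Add2,r1:0,r2:5,r3:5,r4:Mul1
c8: - | r0:Add2,r1:0,r2:5,r3:5,r4:Mul1
c9: - | r0:Add2,r1:0,r2:5,r3:5,r4:Mul1
c10: - | r0:Add2,r1:0,r2:5,r3:5,r4:Mul1
c11: - | r0:Add2,r1:0,r2:5,r3:5,r4:Mul1
c12: CDB Mul1=35 | r0:Add2,r1:0,r2:5,r3:5,r4:35
c13: - | r0:Add2,r1:0,r2:5,r3:5,r4:35
c14: - | r0:Add2,r1:0,r2:5,r3:5,r4:35
c15: CDB Add2=42 | r0:42,r1:0,r2:5,r3:5,r4:35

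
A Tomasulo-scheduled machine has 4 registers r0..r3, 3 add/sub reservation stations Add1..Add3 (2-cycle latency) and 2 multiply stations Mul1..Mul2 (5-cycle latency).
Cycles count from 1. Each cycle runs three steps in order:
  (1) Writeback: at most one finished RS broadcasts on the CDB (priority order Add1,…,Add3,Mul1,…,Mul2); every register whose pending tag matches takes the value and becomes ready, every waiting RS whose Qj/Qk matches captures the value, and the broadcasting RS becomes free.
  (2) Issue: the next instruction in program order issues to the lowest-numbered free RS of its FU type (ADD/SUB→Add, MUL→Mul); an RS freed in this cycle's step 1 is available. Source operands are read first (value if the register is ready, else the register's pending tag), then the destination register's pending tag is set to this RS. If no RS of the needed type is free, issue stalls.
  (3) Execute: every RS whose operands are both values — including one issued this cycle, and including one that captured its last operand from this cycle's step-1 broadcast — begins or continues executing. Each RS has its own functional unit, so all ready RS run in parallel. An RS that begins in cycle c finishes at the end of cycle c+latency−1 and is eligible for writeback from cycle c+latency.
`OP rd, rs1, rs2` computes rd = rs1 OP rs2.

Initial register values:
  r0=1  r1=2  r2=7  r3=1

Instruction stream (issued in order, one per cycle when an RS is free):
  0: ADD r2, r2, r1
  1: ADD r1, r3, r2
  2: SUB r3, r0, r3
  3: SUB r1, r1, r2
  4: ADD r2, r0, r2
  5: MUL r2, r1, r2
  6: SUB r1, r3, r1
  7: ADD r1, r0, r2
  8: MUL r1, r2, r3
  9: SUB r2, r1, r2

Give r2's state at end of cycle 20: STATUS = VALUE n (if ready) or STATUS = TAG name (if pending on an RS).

STATUS = VALUE -10

c1: issue ADD r2<-Add1 | r0:1,r1:2,r2:Add1,r3:1
c2: issue ADD r1<-Add2 | r0:1,r1:Add2,r2:Add1,r3:1
c3: CDB Add1=9; issue SUB r3<-Add1 | r0:1,r1:Add2,r2:9,r3:Add1
c4: issue SUB r1<-Add3 | r0:1,r1:Add3,r2:9,r3:Add1
c5: CDB Add1=0; issue ADD r2<-Add1 | r0:1,r1:Add3,r2:Add1,r3:0
c6: CDB Add2=10; issue MUL r2<-Mul1 | r0:1,r1:Add3,r2:Mul1,r3:0
c7: CDB Add1=10; issue SUB r1<-Add1 | r0:1,r1:Add1,r2:Mul1,r3:0
c8: CDB Add3=1; issue ADD r1<-Add2 | r0:1,r1:Add2,r2:Mul1,r3:0
c9: issue MUL r1<-Mul2 | r0:1,r1:Mul2,r2:Mul1,r3:0
c10: CDB Add1=-1; issue SUB r2<-Add1 | r0:1,r1:Mul2,r2:Add1,r3:0
c11: - | r0:1,r1:Mul2,r2:Add1,r3:0
c12: - | r0:1,r1:Mul2,r2:Add1,r3:0
c13: CDB Mul1=10 | r0:1,r1:Mul2,r2:Add1,r3:0
c14: - | r0:1,r1:Mul2,r2:Add1,r3:0
c15: CDB Add2=11 | r0:1,r1:Mul2,r2:Add1,r3:0
c16: - | r0:1,r1:Mul2,r2:Add1,r3:0
c17: - | r0:1,r1:Mul2,r2:Add1,r3:0
c18: CDB Mul2=0 | r0:1,r1:0,r2:Add1,r3:0
c19: - | r0:1,r1:0,r2:Add1,r3:0
c20: CDB Add1=-10 | r0:1,r1:0,r2:-10,r3:0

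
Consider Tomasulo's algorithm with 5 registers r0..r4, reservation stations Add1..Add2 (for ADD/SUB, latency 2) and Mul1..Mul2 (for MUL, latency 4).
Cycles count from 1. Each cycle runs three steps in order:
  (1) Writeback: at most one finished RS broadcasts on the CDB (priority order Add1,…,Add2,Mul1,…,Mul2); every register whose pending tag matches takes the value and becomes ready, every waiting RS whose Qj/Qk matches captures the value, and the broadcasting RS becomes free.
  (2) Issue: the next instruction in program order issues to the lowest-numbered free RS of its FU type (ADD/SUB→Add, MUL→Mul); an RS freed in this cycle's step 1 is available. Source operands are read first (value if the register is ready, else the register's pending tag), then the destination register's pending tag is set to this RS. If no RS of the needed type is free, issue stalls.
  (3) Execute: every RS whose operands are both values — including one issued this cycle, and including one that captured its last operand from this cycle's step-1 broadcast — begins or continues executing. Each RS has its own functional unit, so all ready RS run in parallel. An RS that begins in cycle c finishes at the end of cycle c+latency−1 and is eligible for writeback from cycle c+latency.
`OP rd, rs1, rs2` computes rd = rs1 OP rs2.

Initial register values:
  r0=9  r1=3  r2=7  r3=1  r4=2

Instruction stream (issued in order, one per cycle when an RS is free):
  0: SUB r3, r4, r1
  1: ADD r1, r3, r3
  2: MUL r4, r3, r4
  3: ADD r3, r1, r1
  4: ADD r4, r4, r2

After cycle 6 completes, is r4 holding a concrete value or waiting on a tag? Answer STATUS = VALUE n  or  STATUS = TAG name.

STATUS = TAG Add2

  c1: issue SUB r3<-Add1  regs: r0:9,r1:3,r2:7,r3:Add1,r4:2
  c2: issue ADD r1<-Add2  regs: r0:9,r1:Add2,r2:7,r3:Add1,r4:2
  c3: CDB Add1=-1; issue MUL r4<-Mul1  regs: r0:9,r1:Add2,r2:7,r3:-1,r4:Mul1
  c4: issue ADD r3<-Add1  regs: r0:9,r1:Add2,r2:7,r3:Add1,r4:Mul1
  c5: CDB Add2=-2; issue ADD r4<-Add2  regs: r0:9,r1:-2,r2:7,r3:Add1,r4:Add2
  c6: -  regs: r0:9,r1:-2,r2:7,r3:Add1,r4:Add2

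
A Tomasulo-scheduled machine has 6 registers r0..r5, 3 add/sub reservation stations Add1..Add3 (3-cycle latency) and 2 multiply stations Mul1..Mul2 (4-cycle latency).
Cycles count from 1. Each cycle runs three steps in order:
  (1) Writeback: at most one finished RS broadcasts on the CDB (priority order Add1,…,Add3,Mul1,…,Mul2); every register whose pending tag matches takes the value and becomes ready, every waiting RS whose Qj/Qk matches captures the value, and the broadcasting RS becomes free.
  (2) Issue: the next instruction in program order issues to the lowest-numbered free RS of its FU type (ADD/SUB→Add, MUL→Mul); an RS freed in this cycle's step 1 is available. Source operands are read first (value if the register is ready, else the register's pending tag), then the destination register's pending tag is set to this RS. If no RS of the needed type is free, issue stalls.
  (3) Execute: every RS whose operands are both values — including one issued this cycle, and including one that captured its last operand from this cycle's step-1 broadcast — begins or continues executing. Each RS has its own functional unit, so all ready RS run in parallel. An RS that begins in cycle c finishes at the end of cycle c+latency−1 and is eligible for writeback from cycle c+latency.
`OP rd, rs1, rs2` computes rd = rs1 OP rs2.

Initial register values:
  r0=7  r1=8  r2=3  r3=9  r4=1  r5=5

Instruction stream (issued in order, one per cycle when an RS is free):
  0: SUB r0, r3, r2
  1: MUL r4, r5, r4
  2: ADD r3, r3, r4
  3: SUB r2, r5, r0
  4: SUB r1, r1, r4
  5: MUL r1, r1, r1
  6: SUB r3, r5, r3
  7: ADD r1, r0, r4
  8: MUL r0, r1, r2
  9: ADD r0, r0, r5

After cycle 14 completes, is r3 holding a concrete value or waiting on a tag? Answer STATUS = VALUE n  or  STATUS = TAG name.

cycle 1: issue SUB r0<-Add1 // r0:Add1,r1:8,r2:3,r3:9,r4:1,r5:5
cycle 2: issue MUL r4<-Mul1 // r0:Add1,r1:8,r2:3,r3:9,r4:Mul1,r5:5
cycle 3: issue ADD r3<-Add2 // r0:Add1,r1:8,r2:3,r3:Add2,r4:Mul1,r5:5
cycle 4: CDB Add1=6; issue SUB r2<-Add1 // r0:6,r1:8,r2:Add1,r3:Add2,r4:Mul1,r5:5
cycle 5: issue SUB r1<-Add3 // r0:6,r1:Add3,r2:Add1,r3:Add2,r4:Mul1,r5:5
cycle 6: CDB Mul1=5; issue MUL r1<-Mul1 // r0:6,r1:Mul1,r2:Add1,r3:Add2,r4:5,r5:5
cycle 7: CDB Add1=-1; issue SUB r3<-Add1 // r0:6,r1:Mul1,r2:-1,r3:Add1,r4:5,r5:5
cycle 8: stall // r0:6,r1:Mul1,r2:-1,r3:Add1,r4:5,r5:5
cycle 9: CDB Add2=14; issue ADD r1<-Add2 // r0:6,r1:Add2,r2:-1,r3:Add1,r4:5,r5:5
cycle 10: CDB Add3=3; issue MUL r0<-Mul2 // r0:Mul2,r1:Add2,r2:-1,r3:Add1,r4:5,r5:5
cycle 11: issue ADD r0<-Add3 // r0:Add3,r1:Add2,r2:-1,r3:Add1,r4:5,r5:5
cycle 12: CDB Add1=-9 // r0:Add3,r1:Add2,r2:-1,r3:-9,r4:5,r5:5
cycle 13: CDB Add2=11 // r0:Add3,r1:11,r2:-1,r3:-9,r4:5,r5:5
cycle 14: CDB Mul1=9 // r0:Add3,r1:11,r2:-1,r3:-9,r4:5,r5:5

STATUS = VALUE -9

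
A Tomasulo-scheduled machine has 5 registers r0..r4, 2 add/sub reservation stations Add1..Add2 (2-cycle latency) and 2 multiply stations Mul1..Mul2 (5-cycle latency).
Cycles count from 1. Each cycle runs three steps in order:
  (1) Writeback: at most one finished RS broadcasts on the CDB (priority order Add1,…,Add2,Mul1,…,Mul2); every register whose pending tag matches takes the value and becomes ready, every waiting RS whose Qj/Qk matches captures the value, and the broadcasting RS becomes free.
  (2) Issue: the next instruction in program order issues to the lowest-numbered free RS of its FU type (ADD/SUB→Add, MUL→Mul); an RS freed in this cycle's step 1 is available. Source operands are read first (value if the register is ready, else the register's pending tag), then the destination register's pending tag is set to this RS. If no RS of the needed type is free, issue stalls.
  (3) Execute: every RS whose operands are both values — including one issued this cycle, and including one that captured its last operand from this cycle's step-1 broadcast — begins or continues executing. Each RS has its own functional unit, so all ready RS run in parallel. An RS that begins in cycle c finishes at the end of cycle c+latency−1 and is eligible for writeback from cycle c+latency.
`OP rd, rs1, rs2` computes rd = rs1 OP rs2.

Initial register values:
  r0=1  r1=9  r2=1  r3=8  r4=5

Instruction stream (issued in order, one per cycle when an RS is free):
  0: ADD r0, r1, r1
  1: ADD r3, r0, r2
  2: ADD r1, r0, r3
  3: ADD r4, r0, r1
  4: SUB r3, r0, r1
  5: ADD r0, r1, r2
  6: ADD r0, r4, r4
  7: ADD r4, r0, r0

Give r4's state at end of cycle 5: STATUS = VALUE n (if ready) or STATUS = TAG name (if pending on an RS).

STATUS = TAG Add2

c1: issue ADD r0<-Add1 | r0:Add1,r1:9,r2:1,r3:8,r4:5
c2: issue ADD r3<-Add2 | r0:Add1,r1:9,r2:1,r3:Add2,r4:5
c3: CDB Add1=18; issue ADD r1<-Add1 | r0:18,r1:Add1,r2:1,r3:Add2,r4:5
c4: stall | r0:18,r1:Add1,r2:1,r3:Add2,r4:5
c5: CDB Add2=19; issue ADD r4<-Add2 | r0:18,r1:Add1,r2:1,r3:19,r4:Add2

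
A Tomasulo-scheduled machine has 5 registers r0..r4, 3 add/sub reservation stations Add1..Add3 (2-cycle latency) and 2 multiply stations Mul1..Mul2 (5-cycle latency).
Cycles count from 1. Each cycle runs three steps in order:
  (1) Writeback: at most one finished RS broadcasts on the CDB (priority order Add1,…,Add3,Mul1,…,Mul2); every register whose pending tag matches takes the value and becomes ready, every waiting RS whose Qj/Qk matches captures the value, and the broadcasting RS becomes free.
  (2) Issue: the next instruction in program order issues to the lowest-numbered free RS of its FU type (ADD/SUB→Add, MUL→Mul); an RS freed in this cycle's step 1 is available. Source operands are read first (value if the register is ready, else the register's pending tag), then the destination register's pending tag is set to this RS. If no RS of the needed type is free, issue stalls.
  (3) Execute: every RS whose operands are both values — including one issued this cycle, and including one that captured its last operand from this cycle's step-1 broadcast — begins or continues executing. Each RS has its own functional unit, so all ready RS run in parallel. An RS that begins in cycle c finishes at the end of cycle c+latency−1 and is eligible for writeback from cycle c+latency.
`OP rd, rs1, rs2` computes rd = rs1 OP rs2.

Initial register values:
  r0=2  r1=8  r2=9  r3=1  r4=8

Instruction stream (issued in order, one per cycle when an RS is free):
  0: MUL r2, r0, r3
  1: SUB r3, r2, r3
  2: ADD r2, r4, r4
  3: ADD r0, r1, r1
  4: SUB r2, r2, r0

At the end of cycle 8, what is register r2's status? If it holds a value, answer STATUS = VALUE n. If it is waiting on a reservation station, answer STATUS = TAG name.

c1: issue MUL r2<-Mul1 | r0:2,r1:8,r2:Mul1,r3:1,r4:8
c2: issue SUB r3<-Add1 | r0:2,r1:8,r2:Mul1,r3:Add1,r4:8
c3: issue ADD r2<-Add2 | r0:2,r1:8,r2:Add2,r3:Add1,r4:8
c4: issue ADD r0<-Add3 | r0:Add3,r1:8,r2:Add2,r3:Add1,r4:8
c5: CDB Add2=16; issue SUB r2<-Add2 | r0:Add3,r1:8,r2:Add2,r3:Add1,r4:8
c6: CDB Add3=16 | r0:16,r1:8,r2:Add2,r3:Add1,r4:8
c7: CDB Mul1=2 | r0:16,r1:8,r2:Add2,r3:Add1,r4:8
c8: CDB Add2=0 | r0:16,r1:8,r2:0,r3:Add1,r4:8

STATUS = VALUE 0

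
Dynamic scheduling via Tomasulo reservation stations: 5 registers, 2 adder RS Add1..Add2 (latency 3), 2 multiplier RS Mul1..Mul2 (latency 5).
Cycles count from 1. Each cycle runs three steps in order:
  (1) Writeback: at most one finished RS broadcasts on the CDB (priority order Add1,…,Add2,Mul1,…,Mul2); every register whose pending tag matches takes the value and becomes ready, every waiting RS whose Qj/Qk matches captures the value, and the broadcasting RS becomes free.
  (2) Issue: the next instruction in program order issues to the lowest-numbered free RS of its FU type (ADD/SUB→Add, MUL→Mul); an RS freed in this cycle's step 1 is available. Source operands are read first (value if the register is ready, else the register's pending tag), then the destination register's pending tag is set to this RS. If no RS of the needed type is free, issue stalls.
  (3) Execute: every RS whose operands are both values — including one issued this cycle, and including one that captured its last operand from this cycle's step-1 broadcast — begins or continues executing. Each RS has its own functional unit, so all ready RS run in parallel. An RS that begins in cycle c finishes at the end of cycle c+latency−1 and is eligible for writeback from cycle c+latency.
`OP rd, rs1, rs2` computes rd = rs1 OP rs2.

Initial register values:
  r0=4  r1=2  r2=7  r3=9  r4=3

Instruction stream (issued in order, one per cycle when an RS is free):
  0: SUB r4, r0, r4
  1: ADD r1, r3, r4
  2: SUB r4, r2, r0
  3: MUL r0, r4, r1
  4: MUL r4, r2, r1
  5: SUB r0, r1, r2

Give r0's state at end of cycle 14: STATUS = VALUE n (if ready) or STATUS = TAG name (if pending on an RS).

c1: issue SUB r4<-Add1 | r0:4,r1:2,r2:7,r3:9,r4:Add1
c2: issue ADD r1<-Add2 | r0:4,r1:Add2,r2:7,r3:9,r4:Add1
c3: stall | r0:4,r1:Add2,r2:7,r3:9,r4:Add1
c4: CDB Add1=1; issue SUB r4<-Add1 | r0:4,r1:Add2,r2:7,r3:9,r4:Add1
c5: issue MUL r0<-Mul1 | r0:Mul1,r1:Add2,r2:7,r3:9,r4:Add1
c6: issue MUL r4<-Mul2 | r0:Mul1,r1:Add2,r2:7,r3:9,r4:Mul2
c7: CDB Add1=3; issue SUB r0<-Add1 | r0:Add1,r1:Add2,r2:7,r3:9,r4:Mul2
c8: CDB Add2=10 | r0:Add1,r1:10,r2:7,r3:9,r4:Mul2
c9: - | r0:Add1,r1:10,r2:7,r3:9,r4:Mul2
c10: - | r0:Add1,r1:10,r2:7,r3:9,r4:Mul2
c11: CDB Add1=3 | r0:3,r1:10,r2:7,r3:9,r4:Mul2
c12: - | r0:3,r1:10,r2:7,r3:9,r4:Mul2
c13: CDB Mul1=30 | r0:3,r1:10,r2:7,r3:9,r4:Mul2
c14: CDB Mul2=70 | r0:3,r1:10,r2:7,r3:9,r4:70

STATUS = VALUE 3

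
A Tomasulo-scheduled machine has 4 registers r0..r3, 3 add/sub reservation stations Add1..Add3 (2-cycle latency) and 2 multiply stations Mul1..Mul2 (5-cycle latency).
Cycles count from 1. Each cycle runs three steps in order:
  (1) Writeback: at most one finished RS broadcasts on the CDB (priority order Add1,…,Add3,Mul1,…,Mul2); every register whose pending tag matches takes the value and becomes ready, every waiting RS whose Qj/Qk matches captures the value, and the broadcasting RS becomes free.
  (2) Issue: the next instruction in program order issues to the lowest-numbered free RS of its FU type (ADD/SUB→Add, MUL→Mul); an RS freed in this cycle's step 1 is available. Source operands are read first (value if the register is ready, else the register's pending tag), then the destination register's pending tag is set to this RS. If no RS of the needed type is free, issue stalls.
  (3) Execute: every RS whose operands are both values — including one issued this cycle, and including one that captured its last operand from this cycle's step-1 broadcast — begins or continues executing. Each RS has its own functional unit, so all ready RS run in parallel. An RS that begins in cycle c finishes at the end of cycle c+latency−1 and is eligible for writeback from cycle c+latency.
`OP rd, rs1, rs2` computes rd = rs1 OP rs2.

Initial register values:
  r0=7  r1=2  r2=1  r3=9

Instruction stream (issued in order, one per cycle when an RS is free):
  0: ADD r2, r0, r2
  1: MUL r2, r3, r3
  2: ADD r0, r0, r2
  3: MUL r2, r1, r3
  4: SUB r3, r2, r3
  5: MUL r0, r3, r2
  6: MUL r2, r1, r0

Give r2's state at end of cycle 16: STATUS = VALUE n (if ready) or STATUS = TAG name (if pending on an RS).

cycle 1: issue ADD r2<-Add1 // r0:7,r1:2,r2:Add1,r3:9
cycle 2: issue MUL r2<-Mul1 // r0:7,r1:2,r2:Mul1,r3:9
cycle 3: CDB Add1=8; issue ADD r0<-Add1 // r0:Add1,r1:2,r2:Mul1,r3:9
cycle 4: issue MUL r2<-Mul2 // r0:Add1,r1:2,r2:Mul2,r3:9
cycle 5: issue SUB r3<-Add2 // r0:Add1,r1:2,r2:Mul2,r3:Add2
cycle 6: stall // r0:Add1,r1:2,r2:Mul2,r3:Add2
cycle 7: CDB Mul1=81; issue MUL r0<-Mul1 // r0:Mul1,r1:2,r2:Mul2,r3:Add2
cycle 8: stall // r0:Mul1,r1:2,r2:Mul2,r3:Add2
cycle 9: CDB Add1=88; stall // r0:Mul1,r1:2,r2:Mul2,r3:Add2
cycle 10: CDB Mul2=18; issue MUL r2<-Mul2 // r0:Mul1,r1:2,r2:Mul2,r3:Add2
cycle 11: - // r0:Mul1,r1:2,r2:Mul2,r3:Add2
cycle 12: CDB Add2=9 // r0:Mul1,r1:2,r2:Mul2,r3:9
cycle 13: - // r0:Mul1,r1:2,r2:Mul2,r3:9
cycle 14: - // r0:Mul1,r1:2,r2:Mul2,r3:9
cycle 15: - // r0:Mul1,r1:2,r2:Mul2,r3:9
cycle 16: - // r0:Mul1,r1:2,r2:Mul2,r3:9

STATUS = TAG Mul2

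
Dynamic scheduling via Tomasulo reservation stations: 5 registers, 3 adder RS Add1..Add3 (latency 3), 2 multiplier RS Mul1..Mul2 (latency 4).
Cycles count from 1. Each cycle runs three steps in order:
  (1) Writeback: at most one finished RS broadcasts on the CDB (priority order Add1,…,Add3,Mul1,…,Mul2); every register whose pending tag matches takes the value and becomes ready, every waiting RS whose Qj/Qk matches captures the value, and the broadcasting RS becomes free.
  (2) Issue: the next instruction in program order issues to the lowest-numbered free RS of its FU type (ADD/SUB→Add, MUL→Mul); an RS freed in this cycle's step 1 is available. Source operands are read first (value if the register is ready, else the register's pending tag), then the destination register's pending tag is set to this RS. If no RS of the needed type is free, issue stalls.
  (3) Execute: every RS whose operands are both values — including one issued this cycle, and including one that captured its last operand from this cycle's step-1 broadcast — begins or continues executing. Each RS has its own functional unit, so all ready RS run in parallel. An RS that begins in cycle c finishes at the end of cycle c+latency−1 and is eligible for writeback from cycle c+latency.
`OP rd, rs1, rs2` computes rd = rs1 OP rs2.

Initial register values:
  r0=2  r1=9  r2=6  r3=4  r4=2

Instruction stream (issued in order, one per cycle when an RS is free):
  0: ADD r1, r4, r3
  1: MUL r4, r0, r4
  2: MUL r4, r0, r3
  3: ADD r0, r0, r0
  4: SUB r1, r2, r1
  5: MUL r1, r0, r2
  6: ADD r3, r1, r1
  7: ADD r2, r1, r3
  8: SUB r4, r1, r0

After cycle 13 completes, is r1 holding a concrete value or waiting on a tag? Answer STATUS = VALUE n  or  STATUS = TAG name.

STATUS = VALUE 24

cycle 1: issue ADD r1<-Add1 // r0:2,r1:Add1,r2:6,r3:4,r4:2
cycle 2: issue MUL r4<-Mul1 // r0:2,r1:Add1,r2:6,r3:4,r4:Mul1
cycle 3: issue MUL r4<-Mul2 // r0:2,r1:Add1,r2:6,r3:4,r4:Mul2
cycle 4: CDB Add1=6; issue ADD r0<-Add1 // r0:Add1,r1:6,r2:6,r3:4,r4:Mul2
cycle 5: issue SUB r1<-Add2 // r0:Add1,r1:Add2,r2:6,r3:4,r4:Mul2
cycle 6: CDB Mul1=4; issue MUL r1<-Mul1 // r0:Add1,r1:Mul1,r2:6,r3:4,r4:Mul2
cycle 7: CDB Add1=4; issue ADD r3<-Add1 // r0:4,r1:Mul1,r2:6,r3:Add1,r4:Mul2
cycle 8: CDB Add2=0; issue ADD r2<-Add2 // r0:4,r1:Mul1,r2:Add2,r3:Add1,r4:Mul2
cycle 9: CDB Mul2=8; issue SUB r4<-Add3 // r0:4,r1:Mul1,r2:Add2,r3:Add1,r4:Add3
cycle 10: - // r0:4,r1:Mul1,r2:Add2,r3:Add1,r4:Add3
cycle 11: CDB Mul1=24 // r0:4,r1:24,r2:Add2,r3:Add1,r4:Add3
cycle 12: - // r0:4,r1:24,r2:Add2,r3:Add1,r4:Add3
cycle 13: - // r0:4,r1:24,r2:Add2,r3:Add1,r4:Add3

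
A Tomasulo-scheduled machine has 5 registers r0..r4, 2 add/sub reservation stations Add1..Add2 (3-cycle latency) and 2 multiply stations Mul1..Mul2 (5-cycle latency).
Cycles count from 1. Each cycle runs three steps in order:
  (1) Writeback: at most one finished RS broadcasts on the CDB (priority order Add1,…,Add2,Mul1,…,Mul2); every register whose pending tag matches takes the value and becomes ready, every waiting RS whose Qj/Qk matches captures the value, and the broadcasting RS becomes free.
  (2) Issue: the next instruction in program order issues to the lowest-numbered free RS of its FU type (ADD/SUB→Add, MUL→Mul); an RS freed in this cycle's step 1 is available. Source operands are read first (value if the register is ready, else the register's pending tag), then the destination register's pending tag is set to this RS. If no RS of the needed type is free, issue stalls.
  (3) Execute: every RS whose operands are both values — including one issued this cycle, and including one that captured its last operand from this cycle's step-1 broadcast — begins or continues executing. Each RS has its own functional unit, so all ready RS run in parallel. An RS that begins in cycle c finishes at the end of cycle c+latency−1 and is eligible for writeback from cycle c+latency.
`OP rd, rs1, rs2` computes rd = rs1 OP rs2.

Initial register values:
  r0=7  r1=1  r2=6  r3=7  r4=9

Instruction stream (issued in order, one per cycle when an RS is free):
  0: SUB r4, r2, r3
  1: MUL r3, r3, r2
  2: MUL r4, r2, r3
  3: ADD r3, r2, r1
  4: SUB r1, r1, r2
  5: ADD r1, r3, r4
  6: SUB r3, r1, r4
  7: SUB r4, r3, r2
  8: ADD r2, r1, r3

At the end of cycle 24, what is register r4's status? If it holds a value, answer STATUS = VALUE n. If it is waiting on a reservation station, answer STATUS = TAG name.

STATUS = VALUE 1

cycle 1: issue SUB r4<-Add1 // r0:7,r1:1,r2:6,r3:7,r4:Add1
cycle 2: issue MUL r3<-Mul1 // r0:7,r1:1,r2:6,r3:Mul1,r4:Add1
cycle 3: issue MUL r4<-Mul2 // r0:7,r1:1,r2:6,r3:Mul1,r4:Mul2
cycle 4: CDB Add1=-1; issue ADD r3<-Add1 // r0:7,r1:1,r2:6,r3:Add1,r4:Mul2
cycle 5: issue SUB r1<-Add2 // r0:7,r1:Add2,r2:6,r3:Add1,r4:Mul2
cycle 6: stall // r0:7,r1:Add2,r2:6,r3:Add1,r4:Mul2
cycle 7: CDB Add1=7; issue ADD r1<-Add1 // r0:7,r1:Add1,r2:6,r3:7,r4:Mul2
cycle 8: CDB Add2=-5; issue SUB r3<-Add2 // r0:7,r1:Add1,r2:6,r3:Add2,r4:Mul2
cycle 9: CDB Mul1=42; stall // r0:7,r1:Add1,r2:6,r3:Add2,r4:Mul2
cycle 10: stall // r0:7,r1:Add1,r2:6,r3:Add2,r4:Mul2
cycle 11: stall // r0:7,r1:Add1,r2:6,r3:Add2,r4:Mul2
cycle 12: stall // r0:7,r1:Add1,r2:6,r3:Add2,r4:Mul2
cycle 13: stall // r0:7,r1:Add1,r2:6,r3:Add2,r4:Mul2
cycle 14: CDB Mul2=252; stall // r0:7,r1:Add1,r2:6,r3:Add2,r4:252
cycle 15: stall // r0:7,r1:Add1,r2:6,r3:Add2,r4:252
cycle 16: stall // r0:7,r1:Add1,r2:6,r3:Add2,r4:252
cycle 17: CDB Add1=259; issue SUB r4<-Add1 // r0:7,r1:259,r2:6,r3:Add2,r4:Add1
cycle 18: stall // r0:7,r1:259,r2:6,r3:Add2,r4:Add1
cycle 19: stall // r0:7,r1:259,r2:6,r3:Add2,r4:Add1
cycle 20: CDB Add2=7; issue ADD r2<-Add2 // r0:7,r1:259,r2:Add2,r3:7,r4:Add1
cycle 21: - // r0:7,r1:259,r2:Add2,r3:7,r4:Add1
cycle 22: - // r0:7,r1:259,r2:Add2,r3:7,r4:Add1
cycle 23: CDB Add1=1 // r0:7,r1:259,r2:Add2,r3:7,r4:1
cycle 24: CDB Add2=266 // r0:7,r1:259,r2:266,r3:7,r4:1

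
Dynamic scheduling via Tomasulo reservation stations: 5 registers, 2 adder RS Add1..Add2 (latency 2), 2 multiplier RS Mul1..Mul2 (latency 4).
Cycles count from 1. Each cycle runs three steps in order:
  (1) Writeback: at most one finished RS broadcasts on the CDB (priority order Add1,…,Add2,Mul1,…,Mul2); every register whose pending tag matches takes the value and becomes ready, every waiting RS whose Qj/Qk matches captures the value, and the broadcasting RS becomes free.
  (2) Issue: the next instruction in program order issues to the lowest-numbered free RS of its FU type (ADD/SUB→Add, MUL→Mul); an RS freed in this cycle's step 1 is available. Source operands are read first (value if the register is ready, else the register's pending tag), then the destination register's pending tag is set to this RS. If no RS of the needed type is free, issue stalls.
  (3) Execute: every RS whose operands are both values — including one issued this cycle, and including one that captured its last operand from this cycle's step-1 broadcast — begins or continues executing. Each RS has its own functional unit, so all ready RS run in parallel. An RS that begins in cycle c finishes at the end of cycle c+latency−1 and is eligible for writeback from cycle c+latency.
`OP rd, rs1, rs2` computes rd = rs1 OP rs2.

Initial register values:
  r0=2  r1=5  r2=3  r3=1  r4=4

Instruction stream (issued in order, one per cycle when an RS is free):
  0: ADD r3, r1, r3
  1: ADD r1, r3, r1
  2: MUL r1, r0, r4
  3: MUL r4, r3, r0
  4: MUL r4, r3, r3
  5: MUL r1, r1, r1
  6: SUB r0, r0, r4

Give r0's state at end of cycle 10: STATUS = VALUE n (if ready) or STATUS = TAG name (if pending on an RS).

STATUS = TAG Add1

c1: issue ADD r3<-Add1 | r0:2,r1:5,r2:3,r3:Add1,r4:4
c2: issue ADD r1<-Add2 | r0:2,r1:Add2,r2:3,r3:Add1,r4:4
c3: CDB Add1=6; issue MUL r1<-Mul1 | r0:2,r1:Mul1,r2:3,r3:6,r4:4
c4: issue MUL r4<-Mul2 | r0:2,r1:Mul1,r2:3,r3:6,r4:Mul2
c5: CDB Add2=11; stall | r0:2,r1:Mul1,r2:3,r3:6,r4:Mul2
c6: stall | r0:2,r1:Mul1,r2:3,r3:6,r4:Mul2
c7: CDB Mul1=8; issue MUL r4<-Mul1 | r0:2,r1:8,r2:3,r3:6,r4:Mul1
c8: CDB Mul2=12; issue MUL r1<-Mul2 | r0:2,r1:Mul2,r2:3,r3:6,r4:Mul1
c9: issue SUB r0<-Add1 | r0:Add1,r1:Mul2,r2:3,r3:6,r4:Mul1
c10: - | r0:Add1,r1:Mul2,r2:3,r3:6,r4:Mul1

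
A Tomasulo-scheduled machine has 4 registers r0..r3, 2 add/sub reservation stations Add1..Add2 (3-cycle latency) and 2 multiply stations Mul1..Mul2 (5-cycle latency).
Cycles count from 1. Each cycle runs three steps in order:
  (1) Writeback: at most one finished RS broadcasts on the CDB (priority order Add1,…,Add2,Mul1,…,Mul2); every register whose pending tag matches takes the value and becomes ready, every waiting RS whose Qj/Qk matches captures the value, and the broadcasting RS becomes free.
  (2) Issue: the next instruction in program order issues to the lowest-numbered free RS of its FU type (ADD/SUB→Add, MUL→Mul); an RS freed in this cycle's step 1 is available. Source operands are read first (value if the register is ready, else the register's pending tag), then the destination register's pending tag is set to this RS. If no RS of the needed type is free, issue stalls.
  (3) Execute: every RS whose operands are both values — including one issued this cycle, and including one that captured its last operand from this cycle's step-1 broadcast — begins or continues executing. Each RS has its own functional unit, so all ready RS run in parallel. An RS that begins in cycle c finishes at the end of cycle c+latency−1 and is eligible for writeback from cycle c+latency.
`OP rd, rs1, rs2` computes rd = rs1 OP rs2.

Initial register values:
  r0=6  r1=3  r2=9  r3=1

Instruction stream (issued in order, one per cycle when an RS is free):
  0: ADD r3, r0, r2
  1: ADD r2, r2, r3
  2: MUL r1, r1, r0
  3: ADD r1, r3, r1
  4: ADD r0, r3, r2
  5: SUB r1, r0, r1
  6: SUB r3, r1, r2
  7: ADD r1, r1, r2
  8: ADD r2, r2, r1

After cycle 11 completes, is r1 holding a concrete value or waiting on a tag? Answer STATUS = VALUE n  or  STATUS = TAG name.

  c1: issue ADD r3<-Add1  regs: r0:6,r1:3,r2:9,r3:Add1
  c2: issue ADD r2<-Add2  regs: r0:6,r1:3,r2:Add2,r3:Add1
  c3: issue MUL r1<-Mul1  regs: r0:6,r1:Mul1,r2:Add2,r3:Add1
  c4: CDB Add1=15; issue ADD r1<-Add1  regs: r0:6,r1:Add1,r2:Add2,r3:15
  c5: stall  regs: r0:6,r1:Add1,r2:Add2,r3:15
  c6: stall  regs: r0:6,r1:Add1,r2:Add2,r3:15
  c7: CDB Add2=24; issue ADD r0<-Add2  regs: r0:Add2,r1:Add1,r2:24,r3:15
  c8: CDB Mul1=18; stall  regs: r0:Add2,r1:Add1,r2:24,r3:15
  c9: stall  regs: r0:Add2,r1:Add1,r2:24,r3:15
  c10: CDB Add2=39; issue SUB r1<-Add2  regs: r0:39,r1:Add2,r2:24,r3:15
  c11: CDB Add1=33; issue SUB r3<-Add1  regs: r0:39,r1:Add2,r2:24,r3:Add1

STATUS = TAG Add2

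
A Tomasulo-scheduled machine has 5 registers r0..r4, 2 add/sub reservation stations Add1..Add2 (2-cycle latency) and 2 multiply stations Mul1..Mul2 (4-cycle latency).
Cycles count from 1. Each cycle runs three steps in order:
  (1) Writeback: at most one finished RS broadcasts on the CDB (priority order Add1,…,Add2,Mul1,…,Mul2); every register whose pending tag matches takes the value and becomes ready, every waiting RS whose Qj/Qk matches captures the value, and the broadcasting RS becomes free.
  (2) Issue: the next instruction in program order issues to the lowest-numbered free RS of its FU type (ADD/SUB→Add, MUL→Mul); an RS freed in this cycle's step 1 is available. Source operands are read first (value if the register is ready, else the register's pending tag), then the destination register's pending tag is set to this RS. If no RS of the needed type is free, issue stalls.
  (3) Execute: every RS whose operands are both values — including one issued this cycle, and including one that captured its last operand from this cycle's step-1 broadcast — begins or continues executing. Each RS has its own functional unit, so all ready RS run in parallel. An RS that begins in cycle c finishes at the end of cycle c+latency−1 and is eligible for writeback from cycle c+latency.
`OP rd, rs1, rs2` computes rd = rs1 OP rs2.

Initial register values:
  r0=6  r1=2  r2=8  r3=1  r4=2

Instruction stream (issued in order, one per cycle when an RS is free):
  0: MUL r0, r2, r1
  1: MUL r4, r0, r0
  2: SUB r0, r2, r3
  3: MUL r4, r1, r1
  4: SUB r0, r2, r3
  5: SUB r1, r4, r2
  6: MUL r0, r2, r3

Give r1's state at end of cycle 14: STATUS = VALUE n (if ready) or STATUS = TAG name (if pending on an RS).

cycle 1: issue MUL r0<-Mul1 // r0:Mul1,r1:2,r2:8,r3:1,r4:2
cycle 2: issue MUL r4<-Mul2 // r0:Mul1,r1:2,r2:8,r3:1,r4:Mul2
cycle 3: issue SUB r0<-Add1 // r0:Add1,r1:2,r2:8,r3:1,r4:Mul2
cycle 4: stall // r0:Add1,r1:2,r2:8,r3:1,r4:Mul2
cycle 5: CDB Add1=7; stall // r0:7,r1:2,r2:8,r3:1,r4:Mul2
cycle 6: CDB Mul1=16; issue MUL r4<-Mul1 // r0:7,r1:2,r2:8,r3:1,r4:Mul1
cycle 7: issue SUB r0<-Add1 // r0:Add1,r1:2,r2:8,r3:1,r4:Mul1
cycle 8: issue SUB r1<-Add2 // r0:Add1,r1:Add2,r2:8,r3:1,r4:Mul1
cycle 9: CDB Add1=7; stall // r0:7,r1:Add2,r2:8,r3:1,r4:Mul1
cycle 10: CDB Mul1=4; issue MUL r0<-Mul1 // r0:Mul1,r1:Add2,r2:8,r3:1,r4:4
cycle 11: CDB Mul2=256 // r0:Mul1,r1:Add2,r2:8,r3:1,r4:4
cycle 12: CDB Add2=-4 // r0:Mul1,r1:-4,r2:8,r3:1,r4:4
cycle 13: - // r0:Mul1,r1:-4,r2:8,r3:1,r4:4
cycle 14: CDB Mul1=8 // r0:8,r1:-4,r2:8,r3:1,r4:4

STATUS = VALUE -4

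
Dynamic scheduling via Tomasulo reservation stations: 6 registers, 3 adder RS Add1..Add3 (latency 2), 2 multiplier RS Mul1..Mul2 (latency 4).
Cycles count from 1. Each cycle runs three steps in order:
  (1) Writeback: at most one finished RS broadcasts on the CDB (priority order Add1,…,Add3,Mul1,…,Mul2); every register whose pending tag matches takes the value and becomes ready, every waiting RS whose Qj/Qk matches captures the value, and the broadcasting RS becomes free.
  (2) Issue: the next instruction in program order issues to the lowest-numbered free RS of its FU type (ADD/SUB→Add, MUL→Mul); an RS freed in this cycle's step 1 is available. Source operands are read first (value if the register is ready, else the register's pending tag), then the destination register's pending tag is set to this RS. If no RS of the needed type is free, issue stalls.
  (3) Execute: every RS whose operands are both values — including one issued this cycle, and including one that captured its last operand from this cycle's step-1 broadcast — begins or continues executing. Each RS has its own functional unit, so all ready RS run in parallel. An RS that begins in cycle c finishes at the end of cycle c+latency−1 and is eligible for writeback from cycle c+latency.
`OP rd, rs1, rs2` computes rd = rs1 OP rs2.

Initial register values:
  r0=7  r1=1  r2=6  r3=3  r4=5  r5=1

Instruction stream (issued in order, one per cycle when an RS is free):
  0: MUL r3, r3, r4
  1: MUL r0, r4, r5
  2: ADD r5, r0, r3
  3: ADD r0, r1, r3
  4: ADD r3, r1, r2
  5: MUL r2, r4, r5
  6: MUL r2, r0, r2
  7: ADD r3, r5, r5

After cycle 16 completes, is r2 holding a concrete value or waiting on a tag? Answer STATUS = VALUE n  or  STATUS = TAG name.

STATUS = VALUE 1600

  c1: issue MUL r3<-Mul1  regs: r0:7,r1:1,r2:6,r3:Mul1,r4:5,r5:1
  c2: issue MUL r0<-Mul2  regs: r0:Mul2,r1:1,r2:6,r3:Mul1,r4:5,r5:1
  c3: issue ADD r5<-Add1  regs: r0:Mul2,r1:1,r2:6,r3:Mul1,r4:5,r5:Add1
  c4: issue ADD r0<-Add2  regs: r0:Add2,r1:1,r2:6,r3:Mul1,r4:5,r5:Add1
  c5: CDB Mul1=15; issue ADD r3<-Add3  regs: r0:Add2,r1:1,r2:6,r3:Add3,r4:5,r5:Add1
  c6: CDB Mul2=5; issue MUL r2<-Mul1  regs: r0:Add2,r1:1,r2:Mul1,r3:Add3,r4:5,r5:Add1
  c7: CDB Add2=16; issue MUL r2<-Mul2  regs: r0:16,r1:1,r2:Mul2,r3:Add3,r4:5,r5:Add1
  c8: CDB Add1=20; issue ADD r3<-Add1  regs: r0:16,r1:1,r2:Mul2,r3:Add1,r4:5,r5:20
  c9: CDB Add3=7  regs: r0:16,r1:1,r2:Mul2,r3:Add1,r4:5,r5:20
  c10: CDB Add1=40  regs: r0:16,r1:1,r2:Mul2,r3:40,r4:5,r5:20
  c11: -  regs: r0:16,r1:1,r2:Mul2,r3:40,r4:5,r5:20
  c12: CDB Mul1=100  regs: r0:16,r1:1,r2:Mul2,r3:40,r4:5,r5:20
  c13: -  regs: r0:16,r1:1,r2:Mul2,r3:40,r4:5,r5:20
  c14: -  regs: r0:16,r1:1,r2:Mul2,r3:40,r4:5,r5:20
  c15: -  regs: r0:16,r1:1,r2:Mul2,r3:40,r4:5,r5:20
  c16: CDB Mul2=1600  regs: r0:16,r1:1,r2:1600,r3:40,r4:5,r5:20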